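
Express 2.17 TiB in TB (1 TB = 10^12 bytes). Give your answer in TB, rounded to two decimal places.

2.39 TB

2.17 TiB = 2.17 × 2^40 bytes = 2,385,940,232,273.92 bytes
1 TB = 1,000,000,000,000 bytes
2,385,940,232,273.92 / 1,000,000,000,000 = 2.39 TB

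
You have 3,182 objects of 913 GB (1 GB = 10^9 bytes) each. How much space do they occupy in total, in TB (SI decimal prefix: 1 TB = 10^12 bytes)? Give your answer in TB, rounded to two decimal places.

2,905.17 TB

Total = 3,182 × 913 GB = 2,905,166 GB
= 2,905,166 × 1,000,000,000 bytes = 2,905,166,000,000,000 bytes
1 TB = 1,000,000,000,000 bytes
2,905,166,000,000,000 / 1,000,000,000,000 = 2,905.17 TB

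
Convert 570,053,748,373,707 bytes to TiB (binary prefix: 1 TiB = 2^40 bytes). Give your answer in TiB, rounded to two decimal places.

518.46 TiB

570,053,748,373,707 bytes given.
1 TiB = 2^40 bytes = 1,099,511,627,776 bytes
570,053,748,373,707 / 1,099,511,627,776 = 518.46 TiB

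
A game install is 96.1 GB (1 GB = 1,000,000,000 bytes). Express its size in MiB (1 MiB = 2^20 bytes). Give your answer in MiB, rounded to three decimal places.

91,648.102 MiB

96.1 GB × 1,000,000,000 bytes/GB = 96,100,000,000 bytes
1 MiB = 2^20 bytes = 1,048,576 bytes
96,100,000,000 / 1,048,576 = 91,648.102 MiB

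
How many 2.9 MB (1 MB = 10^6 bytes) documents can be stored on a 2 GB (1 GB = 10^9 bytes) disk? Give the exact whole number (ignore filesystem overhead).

689

Capacity: 2 GB = 2,000,000,000 bytes
Per item: 2.9 MB = 2,900,000 bytes
⌊2,000,000,000 / 2,900,000⌋ = 689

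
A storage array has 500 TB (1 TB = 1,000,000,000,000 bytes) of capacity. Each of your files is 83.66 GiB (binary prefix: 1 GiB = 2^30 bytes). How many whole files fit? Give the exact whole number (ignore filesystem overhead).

5,566

Capacity: 500 TB = 500,000,000,000,000 bytes
Per item: 83.66 GiB = 89,829,240,995.84 bytes
⌊500,000,000,000,000 / 89,829,240,995.84⌋ = 5,566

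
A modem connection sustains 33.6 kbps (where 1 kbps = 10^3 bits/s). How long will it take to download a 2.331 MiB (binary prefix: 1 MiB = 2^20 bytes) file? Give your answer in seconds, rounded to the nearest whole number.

582 seconds

2.331 MiB = 2,444,230.656 bytes = 19,553,845.248 bits
33.6 kbps = 33,600 bits/s
time = 19,553,845.248 / 33,600 = 582 s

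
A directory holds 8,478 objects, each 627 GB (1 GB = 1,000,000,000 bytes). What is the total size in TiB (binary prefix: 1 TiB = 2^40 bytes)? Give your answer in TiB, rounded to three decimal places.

4,834.606 TiB

Total = 8,478 × 627 GB = 5,315,706 GB
= 5,315,706 × 1,000,000,000 bytes = 5,315,706,000,000,000 bytes
1 TiB = 1,099,511,627,776 bytes
5,315,706,000,000,000 / 1,099,511,627,776 = 4,834.606 TiB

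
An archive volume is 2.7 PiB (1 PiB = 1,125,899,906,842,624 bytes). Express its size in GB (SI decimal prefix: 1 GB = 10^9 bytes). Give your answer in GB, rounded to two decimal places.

2.7 PiB = 2.7 × 2^50 bytes = 3,039,929,748,475,084.8 bytes
1 GB = 1,000,000,000 bytes
3,039,929,748,475,084.8 / 1,000,000,000 = 3,039,929.75 GB

3,039,929.75 GB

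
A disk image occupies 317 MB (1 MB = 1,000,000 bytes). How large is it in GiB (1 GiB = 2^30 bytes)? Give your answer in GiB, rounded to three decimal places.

0.295 GiB

317 MB = 317 × 10^6 bytes = 317,000,000 bytes
1 GiB = 2^30 bytes = 1,073,741,824 bytes
317,000,000 / 1,073,741,824 = 0.295 GiB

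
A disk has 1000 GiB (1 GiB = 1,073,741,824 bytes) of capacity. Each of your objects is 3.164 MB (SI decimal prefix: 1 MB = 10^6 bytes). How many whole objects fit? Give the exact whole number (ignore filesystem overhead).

Capacity: 1000 GiB = 1,073,741,824,000 bytes
Per item: 3.164 MB = 3,164,000 bytes
⌊1,073,741,824,000 / 3,164,000⌋ = 339,362

339,362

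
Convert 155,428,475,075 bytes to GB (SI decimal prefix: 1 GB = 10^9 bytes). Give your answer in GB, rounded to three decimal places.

155,428,475,075 bytes given.
1 GB = 1,000,000,000 bytes
155,428,475,075 / 1,000,000,000 = 155.428 GB

155.428 GB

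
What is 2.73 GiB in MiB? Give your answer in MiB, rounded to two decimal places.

2.73 GiB × 1,073,741,824 bytes/GiB = 2,931,315,179.52 bytes
1 MiB = 1,048,576 bytes
2,931,315,179.52 / 1,048,576 = 2,795.52 MiB

2,795.52 MiB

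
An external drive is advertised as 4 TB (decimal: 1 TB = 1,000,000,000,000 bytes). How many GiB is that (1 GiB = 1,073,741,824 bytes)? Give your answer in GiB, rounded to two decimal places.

3,725.29 GiB

4 TB × 1,000,000,000,000 bytes/TB = 4,000,000,000,000 bytes
1 GiB = 1,073,741,824 bytes
4,000,000,000,000 / 1,073,741,824 = 3,725.29 GiB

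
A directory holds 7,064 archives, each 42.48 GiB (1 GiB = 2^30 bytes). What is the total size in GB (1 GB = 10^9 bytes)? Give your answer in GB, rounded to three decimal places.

Total = 7,064 × 42.48 GiB = 300078.72 GiB
= 300078.72 × 1,073,741,824 bytes = 322,207,072,156,385.28 bytes
1 GB = 1,000,000,000 bytes
322,207,072,156,385.28 / 1,000,000,000 = 322,207.072 GB

322,207.072 GB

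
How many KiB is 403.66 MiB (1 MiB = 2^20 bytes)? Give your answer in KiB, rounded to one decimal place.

413,347.8 KiB

403.66 MiB = 403.66 × 2^20 bytes = 423,268,188.16 bytes
1 KiB = 2^10 bytes = 1,024 bytes
423,268,188.16 / 1,024 = 413,347.8 KiB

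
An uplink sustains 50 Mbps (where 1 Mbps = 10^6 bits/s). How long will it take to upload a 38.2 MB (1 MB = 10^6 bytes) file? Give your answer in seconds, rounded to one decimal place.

38.2 MB = 38,200,000 bytes = 305,600,000 bits
50 Mbps = 50,000,000 bits/s
time = 305,600,000 / 50,000,000 = 6.1 s

6.1 seconds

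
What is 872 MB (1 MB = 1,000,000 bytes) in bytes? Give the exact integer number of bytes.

872 × 1,000,000 = 872,000,000 bytes  (1 MB = 10^6 bytes)

872,000,000 bytes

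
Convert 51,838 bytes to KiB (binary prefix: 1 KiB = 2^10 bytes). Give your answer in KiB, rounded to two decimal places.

50.62 KiB

51,838 bytes given.
1 KiB = 1,024 bytes
51,838 / 1,024 = 50.62 KiB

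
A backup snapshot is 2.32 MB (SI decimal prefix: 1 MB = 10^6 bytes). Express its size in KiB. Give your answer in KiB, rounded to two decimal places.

2.32 MB = 2.32 × 10^6 bytes = 2,320,000 bytes
1 KiB = 2^10 bytes = 1,024 bytes
2,320,000 / 1,024 = 2,265.63 KiB

2,265.63 KiB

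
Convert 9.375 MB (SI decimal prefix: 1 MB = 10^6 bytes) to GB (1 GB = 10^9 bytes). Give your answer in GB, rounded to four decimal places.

9.375 MB × 1,000,000 bytes/MB = 9,375,000 bytes
1 GB = 10^9 bytes = 1,000,000,000 bytes
9,375,000 / 1,000,000,000 = 0.0094 GB

0.0094 GB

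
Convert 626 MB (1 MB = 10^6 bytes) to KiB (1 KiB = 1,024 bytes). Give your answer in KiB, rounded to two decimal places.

626 MB × 1,000,000 bytes/MB = 626,000,000 bytes
1 KiB = 2^10 bytes = 1,024 bytes
626,000,000 / 1,024 = 611,328.13 KiB

611,328.13 KiB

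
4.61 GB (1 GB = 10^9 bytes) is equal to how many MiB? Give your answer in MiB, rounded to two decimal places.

4,396.44 MiB

4.61 GB = 4.61 × 10^9 bytes = 4,610,000,000 bytes
1 MiB = 2^20 bytes = 1,048,576 bytes
4,610,000,000 / 1,048,576 = 4,396.44 MiB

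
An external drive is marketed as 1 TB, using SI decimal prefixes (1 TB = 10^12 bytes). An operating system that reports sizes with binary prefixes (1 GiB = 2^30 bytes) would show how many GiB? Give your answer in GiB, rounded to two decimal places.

931.32 GiB

1 TB × 1,000,000,000,000 bytes/TB = 1,000,000,000,000 bytes
1 GiB = 1,073,741,824 bytes
1,000,000,000,000 / 1,073,741,824 = 931.32 GiB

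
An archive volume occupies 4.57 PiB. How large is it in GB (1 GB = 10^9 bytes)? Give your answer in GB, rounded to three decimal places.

4.57 PiB × 1,125,899,906,842,624 bytes/PiB = 5,145,362,574,270,791.68 bytes
1 GB = 1,000,000,000 bytes
5,145,362,574,270,791.68 / 1,000,000,000 = 5,145,362.574 GB

5,145,362.574 GB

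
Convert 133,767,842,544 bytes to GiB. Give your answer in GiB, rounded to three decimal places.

124.581 GiB

133,767,842,544 bytes given.
1 GiB = 2^30 bytes = 1,073,741,824 bytes
133,767,842,544 / 1,073,741,824 = 124.581 GiB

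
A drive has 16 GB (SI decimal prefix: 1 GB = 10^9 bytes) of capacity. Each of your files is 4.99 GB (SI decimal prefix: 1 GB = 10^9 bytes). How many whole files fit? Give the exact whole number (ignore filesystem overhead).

Capacity: 16 GB = 16,000,000,000 bytes
Per item: 4.99 GB = 4,990,000,000 bytes
⌊16,000,000,000 / 4,990,000,000⌋ = 3

3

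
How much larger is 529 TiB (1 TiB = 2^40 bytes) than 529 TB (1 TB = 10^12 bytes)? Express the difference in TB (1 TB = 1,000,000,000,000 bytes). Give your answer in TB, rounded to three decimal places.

52.642 TB

529 TiB = 529 × 1,099,511,627,776 = 581,641,651,093,504 bytes
529 TB = 529 × 1,000,000,000,000 = 529,000,000,000,000 bytes
difference = 52,641,651,093,504 bytes
52,641,651,093,504 / 1,000,000,000,000 = 52.642 TB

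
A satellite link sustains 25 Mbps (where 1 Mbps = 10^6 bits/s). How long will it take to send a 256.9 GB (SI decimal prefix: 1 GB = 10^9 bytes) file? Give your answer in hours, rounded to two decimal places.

22.84 hours

256.9 GB = 256,900,000,000 bytes = 2,055,200,000,000 bits
25 Mbps = 25,000,000 bits/s
time = 2,055,200,000,000 / 25,000,000 = 82,208.0000 s
82,208.0000 s / 3600 = 22.84 hours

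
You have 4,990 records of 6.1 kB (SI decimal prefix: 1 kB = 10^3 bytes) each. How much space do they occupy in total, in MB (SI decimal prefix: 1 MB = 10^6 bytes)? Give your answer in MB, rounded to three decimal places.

30.439 MB

Total = 4,990 × 6.1 kB = 30,439 kB
= 30,439 × 1,000 bytes = 30,439,000 bytes
1 MB = 1,000,000 bytes
30,439,000 / 1,000,000 = 30.439 MB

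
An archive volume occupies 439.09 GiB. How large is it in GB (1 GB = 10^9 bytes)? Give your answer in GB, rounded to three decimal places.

439.09 GiB = 439.09 × 2^30 bytes = 471,469,297,500.16 bytes
1 GB = 10^9 bytes = 1,000,000,000 bytes
471,469,297,500.16 / 1,000,000,000 = 471.469 GB

471.469 GB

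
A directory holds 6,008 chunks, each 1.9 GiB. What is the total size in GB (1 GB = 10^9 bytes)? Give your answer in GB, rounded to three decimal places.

Total = 6,008 × 1.9 GiB = 11415.2 GiB
= 11415.2 × 1,073,741,824 bytes = 12,256,977,669,324.8 bytes
1 GB = 1,000,000,000 bytes
12,256,977,669,324.8 / 1,000,000,000 = 12,256.978 GB

12,256.978 GB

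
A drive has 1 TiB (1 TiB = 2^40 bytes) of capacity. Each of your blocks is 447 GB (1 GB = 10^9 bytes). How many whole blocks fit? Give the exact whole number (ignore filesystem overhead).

Capacity: 1 TiB = 1,099,511,627,776 bytes
Per item: 447 GB = 447,000,000,000 bytes
⌊1,099,511,627,776 / 447,000,000,000⌋ = 2

2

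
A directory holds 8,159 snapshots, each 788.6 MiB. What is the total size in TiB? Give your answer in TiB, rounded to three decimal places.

6.136 TiB

Total = 8,159 × 788.6 MiB = 6434187.4 MiB
= 6434187.4 × 1,048,576 bytes = 6,746,734,487,142.4 bytes
1 TiB = 1,099,511,627,776 bytes
6,746,734,487,142.4 / 1,099,511,627,776 = 6.136 TiB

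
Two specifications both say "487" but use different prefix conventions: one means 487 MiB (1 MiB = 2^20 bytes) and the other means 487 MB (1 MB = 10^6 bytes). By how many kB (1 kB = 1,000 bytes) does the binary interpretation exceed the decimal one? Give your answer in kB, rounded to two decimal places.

487 MiB = 487 × 1,048,576 = 510,656,512 bytes
487 MB = 487 × 1,000,000 = 487,000,000 bytes
difference = 23,656,512 bytes
23,656,512 / 1,000 = 23,656.51 kB

23,656.51 kB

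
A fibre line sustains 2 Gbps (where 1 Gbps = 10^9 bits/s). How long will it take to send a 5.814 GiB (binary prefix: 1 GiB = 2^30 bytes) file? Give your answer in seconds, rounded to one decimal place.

5.814 GiB = 6,242,734,964.736 bytes = 49,941,879,717.888 bits
2 Gbps = 2,000,000,000 bits/s
time = 49,941,879,717.888 / 2,000,000,000 = 25.0 s

25.0 seconds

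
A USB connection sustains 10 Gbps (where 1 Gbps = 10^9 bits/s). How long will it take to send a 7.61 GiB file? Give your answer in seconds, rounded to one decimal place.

7.61 GiB = 8,171,175,280.64 bytes = 65,369,402,245.12 bits
10 Gbps = 10,000,000,000 bits/s
time = 65,369,402,245.12 / 10,000,000,000 = 6.5 s

6.5 seconds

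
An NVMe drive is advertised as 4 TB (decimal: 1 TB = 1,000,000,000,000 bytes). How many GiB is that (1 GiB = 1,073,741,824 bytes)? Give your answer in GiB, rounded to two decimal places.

3,725.29 GiB

4 TB × 1,000,000,000,000 bytes/TB = 4,000,000,000,000 bytes
1 GiB = 1,073,741,824 bytes
4,000,000,000,000 / 1,073,741,824 = 3,725.29 GiB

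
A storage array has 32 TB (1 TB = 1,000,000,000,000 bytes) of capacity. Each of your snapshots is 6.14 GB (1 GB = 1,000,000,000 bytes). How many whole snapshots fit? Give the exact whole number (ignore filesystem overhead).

5,211

Capacity: 32 TB = 32,000,000,000,000 bytes
Per item: 6.14 GB = 6,140,000,000 bytes
⌊32,000,000,000,000 / 6,140,000,000⌋ = 5,211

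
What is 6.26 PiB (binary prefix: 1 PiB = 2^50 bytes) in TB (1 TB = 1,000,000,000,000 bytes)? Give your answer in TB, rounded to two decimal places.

7,048.13 TB

6.26 PiB × 1,125,899,906,842,624 bytes/PiB = 7,048,133,416,834,826.24 bytes
1 TB = 10^12 bytes = 1,000,000,000,000 bytes
7,048,133,416,834,826.24 / 1,000,000,000,000 = 7,048.13 TB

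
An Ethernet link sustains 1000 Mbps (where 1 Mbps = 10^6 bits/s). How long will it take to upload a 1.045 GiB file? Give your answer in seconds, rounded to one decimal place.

1.045 GiB = 1,122,060,206.08 bytes = 8,976,481,648.64 bits
1000 Mbps = 1,000,000,000 bits/s
time = 8,976,481,648.64 / 1,000,000,000 = 9.0 s

9.0 seconds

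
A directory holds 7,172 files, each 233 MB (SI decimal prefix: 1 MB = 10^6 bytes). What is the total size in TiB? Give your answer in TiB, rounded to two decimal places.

1.52 TiB

Total = 7,172 × 233 MB = 1,671,076 MB
= 1,671,076 × 1,000,000 bytes = 1,671,076,000,000 bytes
1 TiB = 1,099,511,627,776 bytes
1,671,076,000,000 / 1,099,511,627,776 = 1.52 TiB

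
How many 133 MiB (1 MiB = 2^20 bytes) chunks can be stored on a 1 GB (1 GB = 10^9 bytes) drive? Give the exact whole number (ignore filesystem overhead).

7

Capacity: 1 GB = 1,000,000,000 bytes
Per item: 133 MiB = 139,460,608 bytes
⌊1,000,000,000 / 139,460,608⌋ = 7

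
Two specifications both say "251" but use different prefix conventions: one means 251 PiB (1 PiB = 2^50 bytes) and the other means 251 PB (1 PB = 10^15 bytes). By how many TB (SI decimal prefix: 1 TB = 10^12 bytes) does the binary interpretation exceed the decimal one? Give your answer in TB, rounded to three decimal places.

31,600.877 TB

251 PiB = 251 × 1,125,899,906,842,624 = 282,600,876,617,498,624 bytes
251 PB = 251 × 1,000,000,000,000,000 = 251,000,000,000,000,000 bytes
difference = 31,600,876,617,498,624 bytes
31,600,876,617,498,624 / 1,000,000,000,000 = 31,600.877 TB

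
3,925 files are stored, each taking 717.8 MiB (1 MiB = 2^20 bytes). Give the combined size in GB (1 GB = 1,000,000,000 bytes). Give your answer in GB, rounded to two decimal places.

Total = 3,925 × 717.8 MiB = 2,817,365 MiB
= 2,817,365 × 1,048,576 bytes = 2,954,221,322,240 bytes
1 GB = 1,000,000,000 bytes
2,954,221,322,240 / 1,000,000,000 = 2,954.22 GB

2,954.22 GB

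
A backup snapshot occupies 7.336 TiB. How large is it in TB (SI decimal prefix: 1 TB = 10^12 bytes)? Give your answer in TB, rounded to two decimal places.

8.07 TB

7.336 TiB × 1,099,511,627,776 bytes/TiB = 8,066,017,301,364.736 bytes
1 TB = 10^12 bytes = 1,000,000,000,000 bytes
8,066,017,301,364.736 / 1,000,000,000,000 = 8.07 TB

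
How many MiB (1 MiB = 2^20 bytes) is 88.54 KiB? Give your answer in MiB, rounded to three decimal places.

88.54 KiB = 88.54 × 2^10 bytes = 90,664.96 bytes
1 MiB = 1,048,576 bytes
90,664.96 / 1,048,576 = 0.086 MiB

0.086 MiB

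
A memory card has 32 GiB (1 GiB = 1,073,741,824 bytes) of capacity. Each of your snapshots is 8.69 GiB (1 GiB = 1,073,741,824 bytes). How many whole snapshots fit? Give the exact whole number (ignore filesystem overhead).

Capacity: 32 GiB = 34,359,738,368 bytes
Per item: 8.69 GiB = 9,330,816,450.56 bytes
⌊34,359,738,368 / 9,330,816,450.56⌋ = 3

3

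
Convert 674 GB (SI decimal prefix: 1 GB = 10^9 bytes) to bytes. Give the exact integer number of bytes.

674,000,000,000 bytes

674 × 1,000,000,000 = 674,000,000,000 bytes  (1 GB = 10^9 bytes)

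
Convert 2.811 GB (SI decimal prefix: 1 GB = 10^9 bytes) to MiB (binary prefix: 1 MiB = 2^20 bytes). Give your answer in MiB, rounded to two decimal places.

2,680.78 MiB

2.811 GB × 1,000,000,000 bytes/GB = 2,811,000,000 bytes
1 MiB = 2^20 bytes = 1,048,576 bytes
2,811,000,000 / 1,048,576 = 2,680.78 MiB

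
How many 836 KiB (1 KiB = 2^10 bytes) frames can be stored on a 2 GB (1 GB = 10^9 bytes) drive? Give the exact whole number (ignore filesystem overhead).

Capacity: 2 GB = 2,000,000,000 bytes
Per item: 836 KiB = 856,064 bytes
⌊2,000,000,000 / 856,064⌋ = 2,336

2,336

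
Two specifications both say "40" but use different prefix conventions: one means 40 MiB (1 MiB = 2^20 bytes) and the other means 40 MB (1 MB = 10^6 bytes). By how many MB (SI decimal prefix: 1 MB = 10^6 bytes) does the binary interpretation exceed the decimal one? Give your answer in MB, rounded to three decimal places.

1.943 MB

40 MiB = 40 × 1,048,576 = 41,943,040 bytes
40 MB = 40 × 1,000,000 = 40,000,000 bytes
difference = 1,943,040 bytes
1,943,040 / 1,000,000 = 1.943 MB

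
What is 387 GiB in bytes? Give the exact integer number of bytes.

387 × 1,073,741,824 = 415,538,085,888 bytes  (1 GiB = 2^30 bytes)

415,538,085,888 bytes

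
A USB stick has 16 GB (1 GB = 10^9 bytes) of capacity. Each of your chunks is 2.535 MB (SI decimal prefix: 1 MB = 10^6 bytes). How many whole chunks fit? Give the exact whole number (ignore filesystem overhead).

Capacity: 16 GB = 16,000,000,000 bytes
Per item: 2.535 MB = 2,535,000 bytes
⌊16,000,000,000 / 2,535,000⌋ = 6,311

6,311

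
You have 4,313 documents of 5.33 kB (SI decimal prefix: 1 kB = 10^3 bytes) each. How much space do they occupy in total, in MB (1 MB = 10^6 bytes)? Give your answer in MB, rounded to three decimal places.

Total = 4,313 × 5.33 kB = 22988.29 kB
= 22988.29 × 1,000 bytes = 22,988,290 bytes
1 MB = 1,000,000 bytes
22,988,290 / 1,000,000 = 22.988 MB

22.988 MB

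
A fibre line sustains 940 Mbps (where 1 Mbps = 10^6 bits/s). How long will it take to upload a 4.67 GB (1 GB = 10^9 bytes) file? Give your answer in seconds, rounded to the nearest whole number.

40 seconds

4.67 GB = 4,670,000,000 bytes = 37,360,000,000 bits
940 Mbps = 940,000,000 bits/s
time = 37,360,000,000 / 940,000,000 = 40 s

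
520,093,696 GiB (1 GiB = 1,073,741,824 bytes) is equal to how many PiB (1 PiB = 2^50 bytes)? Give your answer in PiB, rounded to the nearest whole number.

520,093,696 GiB × 1,073,741,824 bytes/GiB = 558,446,353,793,941,504 bytes
1 PiB = 1,125,899,906,842,624 bytes
558,446,353,793,941,504 / 1,125,899,906,842,624 = 496 PiB

496 PiB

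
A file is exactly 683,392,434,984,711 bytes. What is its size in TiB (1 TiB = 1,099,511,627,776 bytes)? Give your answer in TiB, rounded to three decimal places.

621.542 TiB

683,392,434,984,711 bytes given.
1 TiB = 2^40 bytes = 1,099,511,627,776 bytes
683,392,434,984,711 / 1,099,511,627,776 = 621.542 TiB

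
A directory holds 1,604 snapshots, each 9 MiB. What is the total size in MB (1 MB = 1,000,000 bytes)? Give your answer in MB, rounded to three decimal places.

15,137.243 MB

Total = 1,604 × 9 MiB = 14,436 MiB
= 14,436 × 1,048,576 bytes = 15,137,243,136 bytes
1 MB = 1,000,000 bytes
15,137,243,136 / 1,000,000 = 15,137.243 MB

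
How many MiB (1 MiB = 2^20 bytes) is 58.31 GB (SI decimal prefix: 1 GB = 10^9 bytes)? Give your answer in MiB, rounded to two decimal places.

58.31 GB = 58.31 × 10^9 bytes = 58,310,000,000 bytes
1 MiB = 2^20 bytes = 1,048,576 bytes
58,310,000,000 / 1,048,576 = 55,608.75 MiB

55,608.75 MiB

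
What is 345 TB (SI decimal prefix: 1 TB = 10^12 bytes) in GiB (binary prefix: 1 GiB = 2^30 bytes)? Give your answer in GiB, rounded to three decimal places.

321,306.288 GiB

345 TB = 345 × 10^12 bytes = 345,000,000,000,000 bytes
1 GiB = 1,073,741,824 bytes
345,000,000,000,000 / 1,073,741,824 = 321,306.288 GiB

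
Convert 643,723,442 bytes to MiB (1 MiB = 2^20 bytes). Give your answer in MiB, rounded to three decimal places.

643,723,442 bytes given.
1 MiB = 2^20 bytes = 1,048,576 bytes
643,723,442 / 1,048,576 = 613.903 MiB

613.903 MiB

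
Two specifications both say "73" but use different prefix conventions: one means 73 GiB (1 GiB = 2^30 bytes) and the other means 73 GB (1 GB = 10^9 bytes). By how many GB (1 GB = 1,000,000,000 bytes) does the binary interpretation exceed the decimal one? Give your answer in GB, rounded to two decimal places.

5.38 GB

73 GiB = 73 × 1,073,741,824 = 78,383,153,152 bytes
73 GB = 73 × 1,000,000,000 = 73,000,000,000 bytes
difference = 5,383,153,152 bytes
5,383,153,152 / 1,000,000,000 = 5.38 GB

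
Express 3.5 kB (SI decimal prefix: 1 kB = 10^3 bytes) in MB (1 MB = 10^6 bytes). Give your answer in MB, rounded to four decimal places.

3.5 kB × 1,000 bytes/kB = 3,500 bytes
1 MB = 10^6 bytes = 1,000,000 bytes
3,500 / 1,000,000 = 0.0035 MB

0.0035 MB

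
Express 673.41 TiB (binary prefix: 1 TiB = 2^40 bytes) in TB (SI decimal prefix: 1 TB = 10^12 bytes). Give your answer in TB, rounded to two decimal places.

673.41 TiB = 673.41 × 2^40 bytes = 740,422,125,260,636.16 bytes
1 TB = 10^12 bytes = 1,000,000,000,000 bytes
740,422,125,260,636.16 / 1,000,000,000,000 = 740.42 TB

740.42 TB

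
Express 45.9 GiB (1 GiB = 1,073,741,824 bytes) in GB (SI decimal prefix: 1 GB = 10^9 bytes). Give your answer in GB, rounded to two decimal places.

49.28 GB

45.9 GiB = 45.9 × 2^30 bytes = 49,284,749,721.6 bytes
1 GB = 1,000,000,000 bytes
49,284,749,721.6 / 1,000,000,000 = 49.28 GB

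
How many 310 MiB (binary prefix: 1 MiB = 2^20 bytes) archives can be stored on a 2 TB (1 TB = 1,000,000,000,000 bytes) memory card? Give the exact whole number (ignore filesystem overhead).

6,152

Capacity: 2 TB = 2,000,000,000,000 bytes
Per item: 310 MiB = 325,058,560 bytes
⌊2,000,000,000,000 / 325,058,560⌋ = 6,152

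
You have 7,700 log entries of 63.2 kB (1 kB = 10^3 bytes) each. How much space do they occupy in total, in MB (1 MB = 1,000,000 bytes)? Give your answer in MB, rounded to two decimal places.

Total = 7,700 × 63.2 kB = 486,640 kB
= 486,640 × 1,000 bytes = 486,640,000 bytes
1 MB = 1,000,000 bytes
486,640,000 / 1,000,000 = 486.64 MB

486.64 MB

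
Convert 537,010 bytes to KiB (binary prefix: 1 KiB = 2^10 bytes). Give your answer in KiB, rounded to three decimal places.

524.424 KiB

537,010 bytes given.
1 KiB = 2^10 bytes = 1,024 bytes
537,010 / 1,024 = 524.424 KiB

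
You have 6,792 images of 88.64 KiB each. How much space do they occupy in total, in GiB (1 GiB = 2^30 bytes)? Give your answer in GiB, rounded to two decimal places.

0.57 GiB

Total = 6,792 × 88.64 KiB = 602042.88 KiB
= 602042.88 × 1,024 bytes = 616,491,909.12 bytes
1 GiB = 1,073,741,824 bytes
616,491,909.12 / 1,073,741,824 = 0.57 GiB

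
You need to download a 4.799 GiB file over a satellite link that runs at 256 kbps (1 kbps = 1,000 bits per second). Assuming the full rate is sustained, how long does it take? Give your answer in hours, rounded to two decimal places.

44.73 hours

4.799 GiB = 5,152,887,013.376 bytes = 41,223,096,107.008 bits
256 kbps = 256,000 bits/s
time = 41,223,096,107.008 / 256,000 = 161,027.7192 s
161,027.7192 s / 3600 = 44.73 hours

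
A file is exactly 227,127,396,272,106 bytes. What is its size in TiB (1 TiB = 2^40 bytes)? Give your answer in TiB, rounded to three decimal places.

227,127,396,272,106 bytes given.
1 TiB = 1,099,511,627,776 bytes
227,127,396,272,106 / 1,099,511,627,776 = 206.571 TiB

206.571 TiB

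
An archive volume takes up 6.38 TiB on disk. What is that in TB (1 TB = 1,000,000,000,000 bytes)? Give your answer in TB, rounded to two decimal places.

7.01 TB

6.38 TiB × 1,099,511,627,776 bytes/TiB = 7,014,884,185,210.88 bytes
1 TB = 10^12 bytes = 1,000,000,000,000 bytes
7,014,884,185,210.88 / 1,000,000,000,000 = 7.01 TB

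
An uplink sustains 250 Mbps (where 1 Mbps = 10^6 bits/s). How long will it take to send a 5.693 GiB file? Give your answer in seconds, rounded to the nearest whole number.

196 seconds

5.693 GiB = 6,112,812,204.032 bytes = 48,902,497,632.256 bits
250 Mbps = 250,000,000 bits/s
time = 48,902,497,632.256 / 250,000,000 = 196 s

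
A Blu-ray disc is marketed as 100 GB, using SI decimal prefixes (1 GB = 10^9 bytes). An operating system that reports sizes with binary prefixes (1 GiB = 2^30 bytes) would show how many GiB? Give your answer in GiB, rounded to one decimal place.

100 GB × 1,000,000,000 bytes/GB = 100,000,000,000 bytes
1 GiB = 1,073,741,824 bytes
100,000,000,000 / 1,073,741,824 = 93.1 GiB

93.1 GiB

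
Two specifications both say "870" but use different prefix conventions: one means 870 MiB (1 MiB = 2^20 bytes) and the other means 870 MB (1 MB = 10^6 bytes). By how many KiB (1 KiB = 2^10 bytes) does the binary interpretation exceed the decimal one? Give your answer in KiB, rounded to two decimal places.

41,270.63 KiB

870 MiB = 870 × 1,048,576 = 912,261,120 bytes
870 MB = 870 × 1,000,000 = 870,000,000 bytes
difference = 42,261,120 bytes
42,261,120 / 1,024 = 41,270.63 KiB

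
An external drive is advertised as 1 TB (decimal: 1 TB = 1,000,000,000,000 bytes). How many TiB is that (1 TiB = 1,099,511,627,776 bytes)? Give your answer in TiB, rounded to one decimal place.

1 TB = 1 × 10^12 bytes = 1,000,000,000,000 bytes
1 TiB = 2^40 bytes = 1,099,511,627,776 bytes
1,000,000,000,000 / 1,099,511,627,776 = 0.9 TiB

0.9 TiB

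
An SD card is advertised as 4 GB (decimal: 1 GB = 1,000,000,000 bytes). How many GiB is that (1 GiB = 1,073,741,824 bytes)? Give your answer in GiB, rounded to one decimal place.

3.7 GiB

4 GB = 4 × 10^9 bytes = 4,000,000,000 bytes
1 GiB = 2^30 bytes = 1,073,741,824 bytes
4,000,000,000 / 1,073,741,824 = 3.7 GiB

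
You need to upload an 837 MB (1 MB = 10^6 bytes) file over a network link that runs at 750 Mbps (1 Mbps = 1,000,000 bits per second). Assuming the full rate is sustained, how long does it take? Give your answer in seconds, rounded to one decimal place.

8.9 seconds

837 MB = 837,000,000 bytes = 6,696,000,000 bits
750 Mbps = 750,000,000 bits/s
time = 6,696,000,000 / 750,000,000 = 8.9 s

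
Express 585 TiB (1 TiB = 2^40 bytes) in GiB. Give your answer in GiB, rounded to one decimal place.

585 TiB = 585 × 2^40 bytes = 643,214,302,248,960 bytes
1 GiB = 1,073,741,824 bytes
643,214,302,248,960 / 1,073,741,824 = 599,040.0 GiB

599,040.0 GiB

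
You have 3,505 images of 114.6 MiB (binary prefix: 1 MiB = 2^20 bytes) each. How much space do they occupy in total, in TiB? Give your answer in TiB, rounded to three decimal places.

Total = 3,505 × 114.6 MiB = 401,673 MiB
= 401,673 × 1,048,576 bytes = 421,184,667,648 bytes
1 TiB = 1,099,511,627,776 bytes
421,184,667,648 / 1,099,511,627,776 = 0.383 TiB

0.383 TiB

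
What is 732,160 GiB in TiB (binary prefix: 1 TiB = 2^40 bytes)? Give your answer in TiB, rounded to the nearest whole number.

732,160 GiB = 732,160 × 2^30 bytes = 786,150,813,859,840 bytes
1 TiB = 1,099,511,627,776 bytes
786,150,813,859,840 / 1,099,511,627,776 = 715 TiB

715 TiB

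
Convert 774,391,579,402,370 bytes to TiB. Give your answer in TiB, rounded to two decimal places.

774,391,579,402,370 bytes given.
1 TiB = 1,099,511,627,776 bytes
774,391,579,402,370 / 1,099,511,627,776 = 704.31 TiB

704.31 TiB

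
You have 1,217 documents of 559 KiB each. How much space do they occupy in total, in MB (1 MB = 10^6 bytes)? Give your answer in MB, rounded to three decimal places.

696.630 MB

Total = 1,217 × 559 KiB = 680,303 KiB
= 680,303 × 1,024 bytes = 696,630,272 bytes
1 MB = 1,000,000 bytes
696,630,272 / 1,000,000 = 696.630 MB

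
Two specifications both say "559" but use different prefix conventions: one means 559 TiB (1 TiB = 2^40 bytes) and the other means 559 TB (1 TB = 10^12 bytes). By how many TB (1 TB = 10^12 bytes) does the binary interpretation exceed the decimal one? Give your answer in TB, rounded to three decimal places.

559 TiB = 559 × 1,099,511,627,776 = 614,626,999,926,784 bytes
559 TB = 559 × 1,000,000,000,000 = 559,000,000,000,000 bytes
difference = 55,626,999,926,784 bytes
55,626,999,926,784 / 1,000,000,000,000 = 55.627 TB

55.627 TB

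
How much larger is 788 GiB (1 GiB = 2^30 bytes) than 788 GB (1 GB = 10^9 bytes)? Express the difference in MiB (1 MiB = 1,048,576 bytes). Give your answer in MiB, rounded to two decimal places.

788 GiB = 788 × 1,073,741,824 = 846,108,557,312 bytes
788 GB = 788 × 1,000,000,000 = 788,000,000,000 bytes
difference = 58,108,557,312 bytes
58,108,557,312 / 1,048,576 = 55,416.64 MiB

55,416.64 MiB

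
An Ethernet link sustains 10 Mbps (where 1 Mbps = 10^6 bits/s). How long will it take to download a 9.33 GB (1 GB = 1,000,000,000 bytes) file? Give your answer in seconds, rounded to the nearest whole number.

7,464 seconds

9.33 GB = 9,330,000,000 bytes = 74,640,000,000 bits
10 Mbps = 10,000,000 bits/s
time = 74,640,000,000 / 10,000,000 = 7,464 s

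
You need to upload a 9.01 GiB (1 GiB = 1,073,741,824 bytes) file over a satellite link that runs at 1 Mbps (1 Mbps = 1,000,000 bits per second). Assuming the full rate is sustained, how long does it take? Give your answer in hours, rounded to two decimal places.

21.50 hours

9.01 GiB = 9,674,413,834.24 bytes = 77,395,310,673.92 bits
1 Mbps = 1,000,000 bits/s
time = 77,395,310,673.92 / 1,000,000 = 77,395.3107 s
77,395.3107 s / 3600 = 21.50 hours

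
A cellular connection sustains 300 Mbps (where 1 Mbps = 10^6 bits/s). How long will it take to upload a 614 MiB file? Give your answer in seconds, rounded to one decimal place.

17.2 seconds

614 MiB = 643,825,664 bytes = 5,150,605,312 bits
300 Mbps = 300,000,000 bits/s
time = 5,150,605,312 / 300,000,000 = 17.2 s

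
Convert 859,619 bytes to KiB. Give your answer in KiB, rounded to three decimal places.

839.472 KiB

859,619 bytes given.
1 KiB = 2^10 bytes = 1,024 bytes
859,619 / 1,024 = 839.472 KiB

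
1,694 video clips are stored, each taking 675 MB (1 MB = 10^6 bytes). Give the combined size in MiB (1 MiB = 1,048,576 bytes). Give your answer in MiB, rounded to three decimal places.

1,090,478.897 MiB

Total = 1,694 × 675 MB = 1,143,450 MB
= 1,143,450 × 1,000,000 bytes = 1,143,450,000,000 bytes
1 MiB = 1,048,576 bytes
1,143,450,000,000 / 1,048,576 = 1,090,478.897 MiB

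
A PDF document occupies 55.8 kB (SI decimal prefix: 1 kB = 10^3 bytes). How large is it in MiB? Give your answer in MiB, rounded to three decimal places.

0.053 MiB

55.8 kB = 55.8 × 10^3 bytes = 55,800 bytes
1 MiB = 2^20 bytes = 1,048,576 bytes
55,800 / 1,048,576 = 0.053 MiB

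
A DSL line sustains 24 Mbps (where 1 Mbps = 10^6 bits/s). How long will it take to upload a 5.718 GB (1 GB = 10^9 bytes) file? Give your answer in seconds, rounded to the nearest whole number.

1,906 seconds

5.718 GB = 5,718,000,000 bytes = 45,744,000,000 bits
24 Mbps = 24,000,000 bits/s
time = 45,744,000,000 / 24,000,000 = 1,906 s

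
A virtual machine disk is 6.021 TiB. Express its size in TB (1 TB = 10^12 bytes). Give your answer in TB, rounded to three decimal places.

6.620 TB

6.021 TiB × 1,099,511,627,776 bytes/TiB = 6,620,159,510,839.296 bytes
1 TB = 1,000,000,000,000 bytes
6,620,159,510,839.296 / 1,000,000,000,000 = 6.620 TB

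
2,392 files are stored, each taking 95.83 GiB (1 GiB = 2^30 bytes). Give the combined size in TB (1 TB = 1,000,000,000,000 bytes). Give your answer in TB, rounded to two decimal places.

246.13 TB

Total = 2,392 × 95.83 GiB = 229225.36 GiB
= 229225.36 × 1,073,741,824 bytes = 246,128,856,153,456.64 bytes
1 TB = 1,000,000,000,000 bytes
246,128,856,153,456.64 / 1,000,000,000,000 = 246.13 TB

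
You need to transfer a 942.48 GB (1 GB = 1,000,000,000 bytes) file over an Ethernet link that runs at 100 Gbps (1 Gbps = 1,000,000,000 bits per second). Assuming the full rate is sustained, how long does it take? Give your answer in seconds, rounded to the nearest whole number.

942.48 GB = 942,480,000,000 bytes = 7,539,840,000,000 bits
100 Gbps = 100,000,000,000 bits/s
time = 7,539,840,000,000 / 100,000,000,000 = 75 s

75 seconds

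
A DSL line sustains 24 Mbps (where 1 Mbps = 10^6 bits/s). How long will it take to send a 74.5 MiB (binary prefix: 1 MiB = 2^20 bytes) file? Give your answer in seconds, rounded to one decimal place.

26.0 seconds

74.5 MiB = 78,118,912 bytes = 624,951,296 bits
24 Mbps = 24,000,000 bits/s
time = 624,951,296 / 24,000,000 = 26.0 s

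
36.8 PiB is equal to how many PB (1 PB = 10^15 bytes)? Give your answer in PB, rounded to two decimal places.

36.8 PiB × 1,125,899,906,842,624 bytes/PiB = 41,433,116,571,808,563.2 bytes
1 PB = 1,000,000,000,000,000 bytes
41,433,116,571,808,563.2 / 1,000,000,000,000,000 = 41.43 PB

41.43 PB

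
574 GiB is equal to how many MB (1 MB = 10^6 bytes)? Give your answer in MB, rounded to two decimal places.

616,327.81 MB

574 GiB = 574 × 2^30 bytes = 616,327,806,976 bytes
1 MB = 1,000,000 bytes
616,327,806,976 / 1,000,000 = 616,327.81 MB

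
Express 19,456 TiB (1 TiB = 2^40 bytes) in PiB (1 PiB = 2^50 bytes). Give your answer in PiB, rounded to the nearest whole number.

19,456 TiB × 1,099,511,627,776 bytes/TiB = 21,392,098,230,009,856 bytes
1 PiB = 2^50 bytes = 1,125,899,906,842,624 bytes
21,392,098,230,009,856 / 1,125,899,906,842,624 = 19 PiB

19 PiB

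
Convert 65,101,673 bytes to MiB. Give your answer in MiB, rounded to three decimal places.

62.086 MiB

65,101,673 bytes given.
1 MiB = 1,048,576 bytes
65,101,673 / 1,048,576 = 62.086 MiB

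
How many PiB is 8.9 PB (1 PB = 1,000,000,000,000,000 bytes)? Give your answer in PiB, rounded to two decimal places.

7.90 PiB

8.9 PB × 1,000,000,000,000,000 bytes/PB = 8,900,000,000,000,000 bytes
1 PiB = 2^50 bytes = 1,125,899,906,842,624 bytes
8,900,000,000,000,000 / 1,125,899,906,842,624 = 7.90 PiB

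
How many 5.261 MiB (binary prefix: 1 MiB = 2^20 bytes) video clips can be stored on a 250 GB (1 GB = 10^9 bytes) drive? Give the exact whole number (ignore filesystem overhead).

Capacity: 250 GB = 250,000,000,000 bytes
Per item: 5.261 MiB = 5,516,558.336 bytes
⌊250,000,000,000 / 5,516,558.336⌋ = 45,318

45,318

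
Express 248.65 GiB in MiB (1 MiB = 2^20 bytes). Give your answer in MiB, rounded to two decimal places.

254,617.60 MiB

248.65 GiB × 1,073,741,824 bytes/GiB = 266,985,904,537.6 bytes
1 MiB = 2^20 bytes = 1,048,576 bytes
266,985,904,537.6 / 1,048,576 = 254,617.60 MiB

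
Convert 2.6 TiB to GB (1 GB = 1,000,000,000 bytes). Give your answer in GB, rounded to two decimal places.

2,858.73 GB

2.6 TiB = 2.6 × 2^40 bytes = 2,858,730,232,217.6 bytes
1 GB = 10^9 bytes = 1,000,000,000 bytes
2,858,730,232,217.6 / 1,000,000,000 = 2,858.73 GB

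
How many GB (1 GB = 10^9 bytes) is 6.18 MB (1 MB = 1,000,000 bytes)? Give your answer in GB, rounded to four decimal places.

6.18 MB × 1,000,000 bytes/MB = 6,180,000 bytes
1 GB = 10^9 bytes = 1,000,000,000 bytes
6,180,000 / 1,000,000,000 = 0.0062 GB

0.0062 GB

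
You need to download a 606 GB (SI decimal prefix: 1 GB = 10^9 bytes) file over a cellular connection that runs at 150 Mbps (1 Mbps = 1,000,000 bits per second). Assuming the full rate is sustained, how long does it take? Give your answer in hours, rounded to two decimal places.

8.98 hours

606 GB = 606,000,000,000 bytes = 4,848,000,000,000 bits
150 Mbps = 150,000,000 bits/s
time = 4,848,000,000,000 / 150,000,000 = 32,320.0000 s
32,320.0000 s / 3600 = 8.98 hours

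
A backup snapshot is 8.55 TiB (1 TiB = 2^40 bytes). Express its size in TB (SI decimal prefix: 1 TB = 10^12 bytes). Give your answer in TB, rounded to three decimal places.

8.55 TiB = 8.55 × 2^40 bytes = 9,400,824,417,484.8 bytes
1 TB = 1,000,000,000,000 bytes
9,400,824,417,484.8 / 1,000,000,000,000 = 9.401 TB

9.401 TB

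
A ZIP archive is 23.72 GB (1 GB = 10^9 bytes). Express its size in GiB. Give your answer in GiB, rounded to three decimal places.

23.72 GB = 23.72 × 10^9 bytes = 23,720,000,000 bytes
1 GiB = 1,073,741,824 bytes
23,720,000,000 / 1,073,741,824 = 22.091 GiB

22.091 GiB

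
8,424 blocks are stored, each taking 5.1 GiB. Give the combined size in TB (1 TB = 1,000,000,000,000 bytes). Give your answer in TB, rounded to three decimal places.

Total = 8,424 × 5.1 GiB = 42962.4 GiB
= 42962.4 × 1,073,741,824 bytes = 46,130,525,739,417.6 bytes
1 TB = 1,000,000,000,000 bytes
46,130,525,739,417.6 / 1,000,000,000,000 = 46.131 TB

46.131 TB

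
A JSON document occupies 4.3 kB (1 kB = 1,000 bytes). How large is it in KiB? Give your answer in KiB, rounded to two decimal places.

4.3 kB = 4.3 × 10^3 bytes = 4,300 bytes
1 KiB = 1,024 bytes
4,300 / 1,024 = 4.20 KiB

4.20 KiB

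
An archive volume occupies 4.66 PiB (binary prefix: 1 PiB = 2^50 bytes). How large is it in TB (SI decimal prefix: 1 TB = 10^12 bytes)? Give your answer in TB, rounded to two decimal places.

4.66 PiB = 4.66 × 2^50 bytes = 5,246,693,565,886,627.84 bytes
1 TB = 10^12 bytes = 1,000,000,000,000 bytes
5,246,693,565,886,627.84 / 1,000,000,000,000 = 5,246.69 TB

5,246.69 TB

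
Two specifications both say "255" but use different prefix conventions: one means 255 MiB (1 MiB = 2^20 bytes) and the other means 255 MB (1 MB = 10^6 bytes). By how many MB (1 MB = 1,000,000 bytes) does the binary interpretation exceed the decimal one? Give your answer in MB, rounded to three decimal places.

12.387 MB

255 MiB = 255 × 1,048,576 = 267,386,880 bytes
255 MB = 255 × 1,000,000 = 255,000,000 bytes
difference = 12,386,880 bytes
12,386,880 / 1,000,000 = 12.387 MB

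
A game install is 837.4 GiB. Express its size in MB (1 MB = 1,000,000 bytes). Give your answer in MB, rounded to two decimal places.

837.4 GiB = 837.4 × 2^30 bytes = 899,151,403,417.6 bytes
1 MB = 10^6 bytes = 1,000,000 bytes
899,151,403,417.6 / 1,000,000 = 899,151.40 MB

899,151.40 MB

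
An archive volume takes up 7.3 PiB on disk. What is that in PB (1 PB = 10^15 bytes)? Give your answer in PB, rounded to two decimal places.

7.3 PiB × 1,125,899,906,842,624 bytes/PiB = 8,219,069,319,951,155.2 bytes
1 PB = 10^15 bytes = 1,000,000,000,000,000 bytes
8,219,069,319,951,155.2 / 1,000,000,000,000,000 = 8.22 PB

8.22 PB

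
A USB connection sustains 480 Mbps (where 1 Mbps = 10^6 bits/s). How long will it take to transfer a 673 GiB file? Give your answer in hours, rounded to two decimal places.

3.35 hours

673 GiB = 722,628,247,552 bytes = 5,781,025,980,416 bits
480 Mbps = 480,000,000 bits/s
time = 5,781,025,980,416 / 480,000,000 = 12,043.8041 s
12,043.8041 s / 3600 = 3.35 hours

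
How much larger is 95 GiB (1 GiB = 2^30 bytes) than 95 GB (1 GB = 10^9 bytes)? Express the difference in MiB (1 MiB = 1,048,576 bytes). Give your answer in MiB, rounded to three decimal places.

6,680.940 MiB

95 GiB = 95 × 1,073,741,824 = 102,005,473,280 bytes
95 GB = 95 × 1,000,000,000 = 95,000,000,000 bytes
difference = 7,005,473,280 bytes
7,005,473,280 / 1,048,576 = 6,680.940 MiB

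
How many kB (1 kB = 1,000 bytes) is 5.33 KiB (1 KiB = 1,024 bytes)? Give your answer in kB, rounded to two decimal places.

5.46 kB

5.33 KiB = 5.33 × 2^10 bytes = 5,457.92 bytes
1 kB = 10^3 bytes = 1,000 bytes
5,457.92 / 1,000 = 5.46 kB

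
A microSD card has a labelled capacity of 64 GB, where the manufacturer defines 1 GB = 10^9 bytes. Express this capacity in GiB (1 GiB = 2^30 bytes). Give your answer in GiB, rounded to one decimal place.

64 GB = 64 × 10^9 bytes = 64,000,000,000 bytes
1 GiB = 1,073,741,824 bytes
64,000,000,000 / 1,073,741,824 = 59.6 GiB

59.6 GiB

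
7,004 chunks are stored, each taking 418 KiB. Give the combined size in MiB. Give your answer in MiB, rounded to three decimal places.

2,859.055 MiB

Total = 7,004 × 418 KiB = 2,927,672 KiB
= 2,927,672 × 1,024 bytes = 2,997,936,128 bytes
1 MiB = 1,048,576 bytes
2,997,936,128 / 1,048,576 = 2,859.055 MiB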